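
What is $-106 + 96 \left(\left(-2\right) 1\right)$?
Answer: $-298$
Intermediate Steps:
$-106 + 96 \left(\left(-2\right) 1\right) = -106 + 96 \left(-2\right) = -106 - 192 = -298$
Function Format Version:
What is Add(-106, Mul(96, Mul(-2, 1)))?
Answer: -298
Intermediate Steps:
Add(-106, Mul(96, Mul(-2, 1))) = Add(-106, Mul(96, -2)) = Add(-106, -192) = -298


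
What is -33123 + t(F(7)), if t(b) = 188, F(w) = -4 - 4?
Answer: -32935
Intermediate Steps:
F(w) = -8
-33123 + t(F(7)) = -33123 + 188 = -32935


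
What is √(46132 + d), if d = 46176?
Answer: 2*√23077 ≈ 303.82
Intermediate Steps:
√(46132 + d) = √(46132 + 46176) = √92308 = 2*√23077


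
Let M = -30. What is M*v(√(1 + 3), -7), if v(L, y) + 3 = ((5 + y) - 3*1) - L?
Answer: 300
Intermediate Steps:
v(L, y) = -1 + y - L (v(L, y) = -3 + (((5 + y) - 3*1) - L) = -3 + (((5 + y) - 3) - L) = -3 + ((2 + y) - L) = -3 + (2 + y - L) = -1 + y - L)
M*v(√(1 + 3), -7) = -30*(-1 - 7 - √(1 + 3)) = -30*(-1 - 7 - √4) = -30*(-1 - 7 - 1*2) = -30*(-1 - 7 - 2) = -30*(-10) = 300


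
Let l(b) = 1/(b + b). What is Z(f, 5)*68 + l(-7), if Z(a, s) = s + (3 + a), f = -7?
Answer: 951/14 ≈ 67.929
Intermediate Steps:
l(b) = 1/(2*b)
Z(a, s) = 3 + a + s
Z(f, 5)*68 + l(-7) = (3 - 7 + 5)*68 + (½)/(-7) = 1*68 + (½)*(-⅐) = 68 - 1/14 = 951/14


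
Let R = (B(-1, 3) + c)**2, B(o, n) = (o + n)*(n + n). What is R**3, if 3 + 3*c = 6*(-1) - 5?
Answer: 113379904/729 ≈ 1.5553e+5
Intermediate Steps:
B(o, n) = 2*n*(n + o) (B(o, n) = (n + o)*(2*n) = 2*n*(n + o))
c = -14/3 (c = -1 + (6*(-1) - 5)/3 = -1 + (-6 - 5)/3 = -1 + (1/3)*(-11) = -1 - 11/3 = -14/3 ≈ -4.6667)
R = 484/9 (R = (2*3*(3 - 1) - 14/3)**2 = (2*3*2 - 14/3)**2 = (12 - 14/3)**2 = (22/3)**2 = 484/9 ≈ 53.778)
R**3 = (484/9)**3 = 113379904/729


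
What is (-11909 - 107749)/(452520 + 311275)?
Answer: -119658/763795 ≈ -0.15666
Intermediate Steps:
(-11909 - 107749)/(452520 + 311275) = -119658/763795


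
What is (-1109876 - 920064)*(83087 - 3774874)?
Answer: 7494106102780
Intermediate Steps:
(-1109876 - 920064)*(83087 - 3774874) = -2029940*(-3691787) = 7494106102780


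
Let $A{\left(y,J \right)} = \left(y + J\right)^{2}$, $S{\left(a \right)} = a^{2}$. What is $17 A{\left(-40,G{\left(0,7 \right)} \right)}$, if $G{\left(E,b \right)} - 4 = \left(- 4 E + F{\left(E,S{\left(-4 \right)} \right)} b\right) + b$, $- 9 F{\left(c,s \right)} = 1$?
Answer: $\frac{1221008}{81} \approx 15074.0$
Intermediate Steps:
$F{\left(c,s \right)} = - \frac{1}{9}$ ($F{\left(c,s \right)} = \left(- \frac{1}{9}\right) 1 = - \frac{1}{9}$)
$G{\left(E,b \right)} = 4 - 4 E + \frac{8 b}{9}$ ($G{\left(E,b \right)} = 4 + \left(\left(- 4 E - \frac{b}{9}\right) + b\right) = 4 - \left(4 E - \frac{8 b}{9}\right) = 4 - 4 E + \frac{8 b}{9}$)
$A{\left(y,J \right)} = \left(J + y\right)^{2}$
$17 A{\left(-40,G{\left(0,7 \right)} \right)} = 17 \left(\left(4 - 0 + \frac{8}{9} \cdot 7\right) - 40\right)^{2} = 17 \left(\left(4 + 0 + \frac{56}{9}\right) - 40\right)^{2} = 17 \left(\frac{92}{9} - 40\right)^{2} = 17 \left(- \frac{268}{9}\right)^{2} = 17 \cdot \frac{71824}{81} = \frac{1221008}{81}$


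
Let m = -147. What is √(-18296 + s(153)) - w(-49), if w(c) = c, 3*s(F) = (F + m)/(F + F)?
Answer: 49 + I*√47587879/51 ≈ 49.0 + 135.26*I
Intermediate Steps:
s(F) = (-147 + F)/(6*F) (s(F) = ((F - 147)/(F + F))/3 = ((-147 + F)/((2*F)))/3 = ((-147 + F)*(1/(2*F)))/3 = ((-147 + F)/(2*F))/3 = (-147 + F)/(6*F))
√(-18296 + s(153)) - w(-49) = √(-18296 + (⅙)*(-147 + 153)/153) - 1*(-49) = √(-18296 + (⅙)*(1/153)*6) + 49 = √(-18296 + 1/153) + 49 = √(-2799287/153) + 49 = I*√47587879/51 + 49 = 49 + I*√47587879/51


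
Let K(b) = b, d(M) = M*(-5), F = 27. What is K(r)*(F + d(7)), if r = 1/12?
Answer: -2/3 ≈ -0.66667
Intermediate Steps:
r = 1/12 ≈ 0.083333
d(M) = -5*M
K(r)*(F + d(7)) = (27 - 5*7)/12 = (27 - 35)/12 = (1/12)*(-8) = -2/3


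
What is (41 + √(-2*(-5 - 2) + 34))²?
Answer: 1729 + 328*√3 ≈ 2297.1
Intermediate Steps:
(41 + √(-2*(-5 - 2) + 34))² = (41 + √(-2*(-7) + 34))² = (41 + √(14 + 34))² = (41 + √48)² = (41 + 4*√3)²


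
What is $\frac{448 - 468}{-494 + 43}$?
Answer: $\frac{20}{451} \approx 0.044346$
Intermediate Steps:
$\frac{448 - 468}{-494 + 43} = - \frac{20}{-451} = \left(-20\right) \left(- \frac{1}{451}\right) = \frac{20}{451}$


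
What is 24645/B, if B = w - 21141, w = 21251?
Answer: 4929/22 ≈ 224.05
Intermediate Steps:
B = 110 (B = 21251 - 21141 = 110)
24645/B = 24645/110 = 24645*(1/110) = 4929/22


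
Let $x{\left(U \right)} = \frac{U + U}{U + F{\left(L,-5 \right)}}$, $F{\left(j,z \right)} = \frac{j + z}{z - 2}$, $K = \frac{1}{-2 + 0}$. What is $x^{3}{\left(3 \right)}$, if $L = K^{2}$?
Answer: $\frac{4741632}{1092727} \approx 4.3393$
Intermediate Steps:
$K = - \frac{1}{2}$ ($K = \frac{1}{-2} = - \frac{1}{2} \approx -0.5$)
$L = \frac{1}{4}$ ($L = \left(- \frac{1}{2}\right)^{2} = \frac{1}{4} \approx 0.25$)
$F{\left(j,z \right)} = \frac{j + z}{-2 + z}$
$x{\left(U \right)} = \frac{2 U}{\frac{19}{28} + U}$ ($x{\left(U \right)} = \frac{U + U}{U + \frac{\frac{1}{4} - 5}{-2 - 5}} = \frac{2 U}{U + \frac{1}{-7} \left(- \frac{19}{4}\right)} = \frac{2 U}{U - - \frac{19}{28}} = \frac{2 U}{U + \frac{19}{28}} = \frac{2 U}{\frac{19}{28} + U}$)
$x^{3}{\left(3 \right)} = \left(56 \cdot 3 \frac{1}{19 + 28 \cdot 3}\right)^{3} = \left(56 \cdot 3 \frac{1}{19 + 84}\right)^{3} = \left(56 \cdot 3 \cdot \frac{1}{103}\right)^{3} = \left(\frac{168}{103}\right)^{3} = \frac{4741632}{1092727}$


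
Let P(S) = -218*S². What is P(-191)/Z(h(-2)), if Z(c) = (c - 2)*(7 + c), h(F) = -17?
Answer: -3976429/95 ≈ -41857.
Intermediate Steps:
Z(c) = (-2 + c)*(7 + c)
P(-191)/Z(h(-2)) = (-218*(-191)²)/(-14 + (-17)² + 5*(-17)) = (-218*36481)/(-14 + 289 - 85) = -7952858/190 = -7952858*1/190 = -3976429/95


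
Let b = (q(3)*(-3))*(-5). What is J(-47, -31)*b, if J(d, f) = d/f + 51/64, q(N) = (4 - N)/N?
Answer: 22945/1984 ≈ 11.565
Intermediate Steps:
q(N) = (4 - N)/N
J(d, f) = 51/64 + d/f (J(d, f) = d/f + 51*(1/64) = d/f + 51/64 = 51/64 + d/f)
b = 5 (b = (((4 - 1*3)/3)*(-3))*(-5) = (((4 - 3)/3)*(-3))*(-5) = (((⅓)*1)*(-3))*(-5) = ((⅓)*(-3))*(-5) = -1*(-5) = 5)
J(-47, -31)*b = (51/64 - 47/(-31))*5 = (51/64 - 47*(-1/31))*5 = (51/64 + 47/31)*5 = (4589/1984)*5 = 22945/1984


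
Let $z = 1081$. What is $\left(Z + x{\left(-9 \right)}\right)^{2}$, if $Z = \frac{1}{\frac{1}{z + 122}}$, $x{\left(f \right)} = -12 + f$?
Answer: $1397124$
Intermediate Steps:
$Z = 1203$ ($Z = \frac{1}{\frac{1}{1081 + 122}} = \frac{1}{\frac{1}{1203}} = 1203$)
$\left(Z + x{\left(-9 \right)}\right)^{2} = \left(1203 - 21\right)^{2} = 1182^{2} = 1397124$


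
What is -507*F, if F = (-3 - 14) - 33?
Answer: 25350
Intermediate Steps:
F = -50 (F = -17 - 33 = -50)
-507*F = -507*(-50) = 25350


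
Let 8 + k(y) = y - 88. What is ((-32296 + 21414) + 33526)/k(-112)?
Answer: -5661/52 ≈ -108.87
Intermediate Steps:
k(y) = -96 + y (k(y) = -8 + (y - 88) = -8 + (-88 + y) = -96 + y)
((-32296 + 21414) + 33526)/k(-112) = ((-32296 + 21414) + 33526)/(-96 - 112) = (-10882 + 33526)/(-208) = 22644*(-1/208) = -5661/52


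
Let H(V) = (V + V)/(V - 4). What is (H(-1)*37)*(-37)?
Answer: -2738/5 ≈ -547.60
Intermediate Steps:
H(V) = 2*V/(-4 + V) (H(V) = (2*V)/(-4 + V) = 2*V/(-4 + V))
(H(-1)*37)*(-37) = ((2*(-1)/(-4 - 1))*37)*(-37) = ((2*(-1)/(-5))*37)*(-37) = ((2*(-1)*(-⅕))*37)*(-37) = ((⅖)*37)*(-37) = (74/5)*(-37) = -2738/5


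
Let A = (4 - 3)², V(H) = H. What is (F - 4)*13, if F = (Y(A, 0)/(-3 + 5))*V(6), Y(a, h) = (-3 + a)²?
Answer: 104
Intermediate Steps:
A = 1 (A = 1² = 1)
F = 12 (F = ((-3 + 1)²/(-3 + 5))*6 = ((-2)²/2)*6 = ((½)*4)*6 = 2*6 = 12)
(F - 4)*13 = (12 - 4)*13 = 8*13 = 104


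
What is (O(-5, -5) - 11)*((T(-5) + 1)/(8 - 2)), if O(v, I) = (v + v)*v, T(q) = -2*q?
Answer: 143/2 ≈ 71.500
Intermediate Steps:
O(v, I) = 2*v**2 (O(v, I) = (2*v)*v = 2*v**2)
(O(-5, -5) - 11)*((T(-5) + 1)/(8 - 2)) = (2*(-5)**2 - 11)*((-2*(-5) + 1)/(8 - 2)) = (2*25 - 11)*((10 + 1)/6) = (50 - 11)*(11*(1/6)) = 39*(11/6) = 143/2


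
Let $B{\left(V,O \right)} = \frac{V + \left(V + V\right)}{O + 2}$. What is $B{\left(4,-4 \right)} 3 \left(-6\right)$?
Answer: $108$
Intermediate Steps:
$B{\left(V,O \right)} = \frac{3 V}{2 + O}$ ($B{\left(V,O \right)} = \frac{V + 2 V}{2 + O} = \frac{3 V}{2 + O}$)
$B{\left(4,-4 \right)} 3 \left(-6\right) = 3 \cdot 4 \frac{1}{2 - 4} \cdot 3 \left(-6\right) = 3 \cdot 4 \frac{1}{-2} \cdot 3 \left(-6\right) = 3 \cdot 4 \left(- \frac{1}{2}\right) 3 \left(-6\right) = \left(-6\right) 3 \left(-6\right) = \left(-18\right) \left(-6\right) = 108$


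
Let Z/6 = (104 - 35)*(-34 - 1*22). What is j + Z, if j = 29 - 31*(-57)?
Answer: -21388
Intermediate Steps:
j = 1796 (j = 29 + 1767 = 1796)
Z = -23184 (Z = 6*((104 - 35)*(-34 - 1*22)) = 6*(69*(-34 - 22)) = 6*(69*(-56)) = 6*(-3864) = -23184)
j + Z = 1796 - 23184 = -21388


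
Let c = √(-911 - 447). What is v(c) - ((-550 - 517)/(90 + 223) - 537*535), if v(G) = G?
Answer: 89924402/313 + I*√1358 ≈ 2.873e+5 + 36.851*I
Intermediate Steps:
c = I*√1358 (c = √(-1358) = I*√1358 ≈ 36.851*I)
v(c) - ((-550 - 517)/(90 + 223) - 537*535) = I*√1358 - ((-550 - 517)/(90 + 223) - 537*535) = I*√1358 - (-1067/313 - 287295) = I*√1358 - 1*(-89924402/313) = I*√1358 + 89924402/313 = 89924402/313 + I*√1358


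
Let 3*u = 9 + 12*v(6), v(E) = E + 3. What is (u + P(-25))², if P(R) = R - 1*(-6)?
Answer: 400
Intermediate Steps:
v(E) = 3 + E
P(R) = 6 + R (P(R) = R + 6 = 6 + R)
u = 39 (u = (9 + 12*(3 + 6))/3 = (9 + 12*9)/3 = (9 + 108)/3 = (⅓)*117 = 39)
(u + P(-25))² = (39 + (6 - 25))² = (39 - 19)² = 20² = 400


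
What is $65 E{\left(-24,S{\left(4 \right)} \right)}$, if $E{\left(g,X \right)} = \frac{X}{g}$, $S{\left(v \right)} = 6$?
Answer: $- \frac{65}{4} \approx -16.25$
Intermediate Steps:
$65 E{\left(-24,S{\left(4 \right)} \right)} = 65 \frac{6}{-24} = 65 \cdot 6 \left(- \frac{1}{24}\right) = 65 \left(- \frac{1}{4}\right) = - \frac{65}{4}$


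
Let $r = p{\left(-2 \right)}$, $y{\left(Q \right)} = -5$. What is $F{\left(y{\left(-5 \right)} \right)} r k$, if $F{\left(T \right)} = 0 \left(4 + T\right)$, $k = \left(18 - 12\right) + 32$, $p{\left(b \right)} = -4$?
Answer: $0$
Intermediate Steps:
$r = -4$
$k = 38$ ($k = 6 + 32 = 38$)
$F{\left(T \right)} = 0$
$F{\left(y{\left(-5 \right)} \right)} r k = 0 \left(-4\right) 38 = 0 \cdot 38 = 0$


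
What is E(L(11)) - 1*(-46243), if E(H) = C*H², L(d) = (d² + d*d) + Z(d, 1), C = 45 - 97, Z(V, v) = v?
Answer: -3024305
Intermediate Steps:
C = -52
L(d) = 1 + 2*d² (L(d) = (d² + d*d) + 1 = (d² + d²) + 1 = 2*d² + 1 = 1 + 2*d²)
E(H) = -52*H²
E(L(11)) - 1*(-46243) = -52*(1 + 2*11²)² - 1*(-46243) = -52*(1 + 2*121)² + 46243 = -52*(1 + 242)² + 46243 = -52*243² + 46243 = -52*59049 + 46243 = -3070548 + 46243 = -3024305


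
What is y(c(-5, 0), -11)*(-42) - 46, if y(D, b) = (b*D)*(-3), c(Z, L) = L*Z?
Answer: -46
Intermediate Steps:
y(D, b) = -3*D*b (y(D, b) = (D*b)*(-3) = -3*D*b)
y(c(-5, 0), -11)*(-42) - 46 = -3*0*(-5)*(-11)*(-42) - 46 = -3*0*(-11)*(-42) - 46 = 0*(-42) - 46 = 0 - 46 = -46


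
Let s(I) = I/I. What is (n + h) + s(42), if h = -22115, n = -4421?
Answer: -26535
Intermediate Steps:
s(I) = 1
(n + h) + s(42) = (-4421 - 22115) + 1 = -26536 + 1 = -26535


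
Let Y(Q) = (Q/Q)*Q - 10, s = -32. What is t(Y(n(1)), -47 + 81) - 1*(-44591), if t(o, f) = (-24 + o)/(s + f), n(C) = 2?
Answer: 44575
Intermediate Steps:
Y(Q) = -10 + Q (Y(Q) = 1*Q - 10 = Q - 10 = -10 + Q)
t(o, f) = (-24 + o)/(-32 + f)
t(Y(n(1)), -47 + 81) - 1*(-44591) = (-24 + (-10 + 2))/(-32 + (-47 + 81)) - 1*(-44591) = (-24 - 8)/(-32 + 34) + 44591 = -32/2 + 44591 = (½)*(-32) + 44591 = -16 + 44591 = 44575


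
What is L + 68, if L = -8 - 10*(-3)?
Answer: 90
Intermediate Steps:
L = 22 (L = -8 + 30 = 22)
L + 68 = 22 + 68 = 90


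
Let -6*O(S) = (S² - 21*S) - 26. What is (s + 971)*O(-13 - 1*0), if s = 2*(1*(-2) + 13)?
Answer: -68848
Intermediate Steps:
O(S) = 13/3 - S²/6 + 7*S/2 (O(S) = -((S² - 21*S) - 26)/6 = -(-26 + S² - 21*S)/6 = 13/3 - S²/6 + 7*S/2)
s = 22 (s = 2*(-2 + 13) = 2*11 = 22)
(s + 971)*O(-13 - 1*0) = (22 + 971)*(13/3 - (-13 - 1*0)²/6 + 7*(-13 - 1*0)/2) = 993*(13/3 - (-13 + 0)²/6 + 7*(-13 + 0)/2) = 993*(13/3 - ⅙*(-13)² + (7/2)*(-13)) = 993*(13/3 - ⅙*169 - 91/2) = 993*(13/3 - 169/6 - 91/2) = 993*(-208/3) = -68848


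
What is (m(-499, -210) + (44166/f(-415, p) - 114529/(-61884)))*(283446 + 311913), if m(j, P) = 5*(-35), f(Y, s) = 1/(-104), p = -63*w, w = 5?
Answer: -18804100760048597/6876 ≈ -2.7347e+12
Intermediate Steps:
p = -315 (p = -63*5 = -315)
f(Y, s) = -1/104
m(j, P) = -175
(m(-499, -210) + (44166/f(-415, p) - 114529/(-61884)))*(283446 + 311913) = (-175 + (44166/(-1/104) - 114529/(-61884)))*(283446 + 311913) = (-175 + (44166*(-104) - 114529*(-1/61884)))*595359 = (-175 + (-4593264 + 114529/61884))*595359 = (-175 - 284249434847/61884)*595359 = -284260264547/61884*595359 = -18804100760048597/6876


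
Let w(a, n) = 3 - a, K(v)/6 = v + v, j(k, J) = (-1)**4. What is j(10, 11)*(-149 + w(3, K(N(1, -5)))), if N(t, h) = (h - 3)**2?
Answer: -149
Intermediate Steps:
j(k, J) = 1
N(t, h) = (-3 + h)**2
K(v) = 12*v (K(v) = 6*(v + v) = 6*(2*v) = 12*v)
j(10, 11)*(-149 + w(3, K(N(1, -5)))) = 1*(-149 + (3 - 1*3)) = 1*(-149 + (3 - 3)) = 1*(-149 + 0) = 1*(-149) = -149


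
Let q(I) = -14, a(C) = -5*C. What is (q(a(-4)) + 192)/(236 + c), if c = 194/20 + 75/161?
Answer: 286580/396327 ≈ 0.72309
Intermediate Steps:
c = 16367/1610 (c = 194*(1/20) + 75*(1/161) = 97/10 + 75/161 = 16367/1610 ≈ 10.166)
(q(a(-4)) + 192)/(236 + c) = (-14 + 192)/(236 + 16367/1610) = 178/(396327/1610) = 178*(1610/396327) = 286580/396327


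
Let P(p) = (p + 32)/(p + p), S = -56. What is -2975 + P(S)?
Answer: -41647/14 ≈ -2974.8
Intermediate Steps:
P(p) = (32 + p)/(2*p) (P(p) = (32 + p)/((2*p)) = (32 + p)*(1/(2*p)) = (32 + p)/(2*p))
-2975 + P(S) = -2975 + (½)*(32 - 56)/(-56) = -2975 + (½)*(-1/56)*(-24) = -2975 + 3/14 = -41647/14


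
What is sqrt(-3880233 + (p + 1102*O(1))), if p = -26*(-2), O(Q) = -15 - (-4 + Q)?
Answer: I*sqrt(3893405) ≈ 1973.2*I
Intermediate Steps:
O(Q) = -11 - Q (O(Q) = -15 + (4 - Q) = -11 - Q)
p = 52
sqrt(-3880233 + (p + 1102*O(1))) = sqrt(-3880233 + (52 + 1102*(-11 - 1*1))) = sqrt(-3880233 + (52 + 1102*(-11 - 1))) = sqrt(-3880233 + (52 + 1102*(-12))) = sqrt(-3880233 + (52 - 13224)) = sqrt(-3880233 - 13172) = sqrt(-3893405) = I*sqrt(3893405)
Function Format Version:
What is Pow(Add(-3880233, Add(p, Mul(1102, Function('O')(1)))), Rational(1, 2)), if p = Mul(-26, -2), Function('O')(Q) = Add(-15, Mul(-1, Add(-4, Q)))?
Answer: Mul(I, Pow(3893405, Rational(1, 2))) ≈ Mul(1973.2, I)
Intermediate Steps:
Function('O')(Q) = Add(-11, Mul(-1, Q)) (Function('O')(Q) = Add(-15, Add(4, Mul(-1, Q))) = Add(-11, Mul(-1, Q)))
p = 52
Pow(Add(-3880233, Add(p, Mul(1102, Function('O')(1)))), Rational(1, 2)) = Pow(Add(-3880233, Add(52, Mul(1102, Add(-11, Mul(-1, 1))))), Rational(1, 2)) = Pow(Add(-3880233, Add(52, Mul(1102, Add(-11, -1)))), Rational(1, 2)) = Pow(Add(-3880233, Add(52, Mul(1102, -12))), Rational(1, 2)) = Pow(Add(-3880233, Add(52, -13224)), Rational(1, 2)) = Pow(Add(-3880233, -13172), Rational(1, 2)) = Pow(-3893405, Rational(1, 2)) = Mul(I, Pow(3893405, Rational(1, 2)))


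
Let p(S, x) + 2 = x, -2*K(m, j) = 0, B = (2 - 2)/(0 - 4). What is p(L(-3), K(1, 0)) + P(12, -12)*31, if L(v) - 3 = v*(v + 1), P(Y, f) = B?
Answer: -2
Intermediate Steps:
B = 0 (B = 0/(-4) = 0*(-¼) = 0)
P(Y, f) = 0
L(v) = 3 + v*(1 + v) (L(v) = 3 + v*(v + 1) = 3 + v*(1 + v))
K(m, j) = 0 (K(m, j) = -½*0 = 0)
p(S, x) = -2 + x
p(L(-3), K(1, 0)) + P(12, -12)*31 = (-2 + 0) + 0*31 = -2 + 0 = -2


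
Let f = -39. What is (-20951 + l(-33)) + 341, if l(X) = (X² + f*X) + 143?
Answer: -18091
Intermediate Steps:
l(X) = 143 + X² - 39*X (l(X) = (X² - 39*X) + 143 = 143 + X² - 39*X)
(-20951 + l(-33)) + 341 = (-20951 + (143 + (-33)² - 39*(-33))) + 341 = (-20951 + (143 + 1089 + 1287)) + 341 = (-20951 + 2519) + 341 = -18432 + 341 = -18091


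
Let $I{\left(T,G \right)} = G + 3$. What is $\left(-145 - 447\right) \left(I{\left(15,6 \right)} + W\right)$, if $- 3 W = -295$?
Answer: $- \frac{190624}{3} \approx -63541.0$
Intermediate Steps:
$W = \frac{295}{3}$ ($W = \left(- \frac{1}{3}\right) \left(-295\right) = \frac{295}{3} \approx 98.333$)
$I{\left(T,G \right)} = 3 + G$
$\left(-145 - 447\right) \left(I{\left(15,6 \right)} + W\right) = \left(-145 - 447\right) \left(\left(3 + 6\right) + \frac{295}{3}\right) = - 592 \left(9 + \frac{295}{3}\right) = \left(-592\right) \frac{322}{3} = - \frac{190624}{3}$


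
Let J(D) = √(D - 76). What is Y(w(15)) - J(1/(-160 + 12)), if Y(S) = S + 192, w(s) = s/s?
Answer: 193 - I*√416213/74 ≈ 193.0 - 8.7182*I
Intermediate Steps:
w(s) = 1
Y(S) = 192 + S
J(D) = √(-76 + D)
Y(w(15)) - J(1/(-160 + 12)) = (192 + 1) - √(-76 + 1/(-160 + 12)) = 193 - √(-76 + 1/(-148)) = 193 - √(-76 - 1/148) = 193 - √(-11249/148) = 193 - I*√416213/74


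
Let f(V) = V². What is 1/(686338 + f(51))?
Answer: 1/688939 ≈ 1.4515e-6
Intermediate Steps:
1/(686338 + f(51)) = 1/(686338 + 51²) = 1/(686338 + 2601) = 1/688939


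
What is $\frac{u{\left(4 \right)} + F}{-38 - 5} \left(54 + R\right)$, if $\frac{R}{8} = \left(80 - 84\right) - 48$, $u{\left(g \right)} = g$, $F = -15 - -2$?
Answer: $- \frac{3258}{43} \approx -75.767$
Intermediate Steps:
$F = -13$ ($F = -15 + 2 = -13$)
$R = -416$ ($R = 8 \left(\left(80 - 84\right) - 48\right) = 8 \left(-4 - 48\right) = 8 \left(-52\right) = -416$)
$\frac{u{\left(4 \right)} + F}{-38 - 5} \left(54 + R\right) = \frac{4 - 13}{-38 - 5} \left(54 - 416\right) = - \frac{9}{-43} \left(-362\right) = \left(-9\right) \left(- \frac{1}{43}\right) \left(-362\right) = \frac{9}{43} \left(-362\right) = - \frac{3258}{43}$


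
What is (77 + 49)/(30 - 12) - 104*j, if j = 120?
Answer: -12473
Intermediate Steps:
(77 + 49)/(30 - 12) - 104*j = (77 + 49)/(30 - 12) - 104*120 = 126/18 - 12480 = 126*(1/18) - 12480 = 7 - 12480 = -12473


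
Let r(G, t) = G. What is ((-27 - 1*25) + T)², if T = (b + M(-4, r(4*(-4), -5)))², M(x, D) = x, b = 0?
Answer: 1296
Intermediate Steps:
T = 16 (T = (0 - 4)² = (-4)² = 16)
((-27 - 1*25) + T)² = ((-27 - 1*25) + 16)² = ((-27 - 25) + 16)² = (-52 + 16)² = (-36)² = 1296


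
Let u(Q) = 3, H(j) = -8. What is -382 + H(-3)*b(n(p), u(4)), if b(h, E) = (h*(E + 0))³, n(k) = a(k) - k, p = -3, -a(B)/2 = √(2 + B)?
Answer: 1562 + 9936*I ≈ 1562.0 + 9936.0*I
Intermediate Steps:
a(B) = -2*√(2 + B)
n(k) = -k - 2*√(2 + k) (n(k) = -2*√(2 + k) - k = -k - 2*√(2 + k))
b(h, E) = E³*h³ (b(h, E) = (h*E)³ = (E*h)³ = E³*h³)
-382 + H(-3)*b(n(p), u(4)) = -382 - 8*3³*(-1*(-3) - 2*√(2 - 3))³ = -382 - 216*(3 - 2*I)³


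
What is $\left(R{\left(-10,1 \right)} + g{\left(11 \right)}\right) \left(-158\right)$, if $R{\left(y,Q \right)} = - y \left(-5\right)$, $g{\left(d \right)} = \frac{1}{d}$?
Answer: $\frac{86742}{11} \approx 7885.6$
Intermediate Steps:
$R{\left(y,Q \right)} = 5 y$
$\left(R{\left(-10,1 \right)} + g{\left(11 \right)}\right) \left(-158\right) = \left(5 \left(-10\right) + \frac{1}{11}\right) \left(-158\right) = \left(-50 + \frac{1}{11}\right) \left(-158\right) = \left(- \frac{549}{11}\right) \left(-158\right) = \frac{86742}{11}$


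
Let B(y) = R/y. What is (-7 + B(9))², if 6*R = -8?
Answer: 37249/729 ≈ 51.096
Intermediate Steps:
R = -4/3 (R = (⅙)*(-8) = -4/3 ≈ -1.3333)
B(y) = -4/(3*y)
(-7 + B(9))² = (-7 - 4/3/9)² = (-7 - 4/3*⅑)² = (-7 - 4/27)² = (-193/27)² = 37249/729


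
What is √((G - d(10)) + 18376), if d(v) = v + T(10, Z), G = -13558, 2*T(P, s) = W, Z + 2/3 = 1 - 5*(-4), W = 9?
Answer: √19214/2 ≈ 69.307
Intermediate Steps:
Z = 61/3 (Z = -⅔ + (1 - 5*(-4)) = -⅔ + (1 + 20) = -⅔ + 21 = 61/3 ≈ 20.333)
T(P, s) = 9/2 (T(P, s) = (½)*9 = 9/2)
d(v) = 9/2 + v (d(v) = v + 9/2 = 9/2 + v)
√((G - d(10)) + 18376) = √((-13558 - (9/2 + 10)) + 18376) = √((-13558 - 1*29/2) + 18376) = √((-13558 - 29/2) + 18376) = √(-27145/2 + 18376) = √(9607/2) = √19214/2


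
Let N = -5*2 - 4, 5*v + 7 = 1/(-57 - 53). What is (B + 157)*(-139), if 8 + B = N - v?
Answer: -10427919/550 ≈ -18960.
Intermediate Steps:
v = -771/550 (v = -7/5 + 1/(5*(-57 - 53)) = -7/5 + (⅕)/(-110) = -7/5 + (⅕)*(-1/110) = -7/5 - 1/550 = -771/550 ≈ -1.4018)
N = -14 (N = -10 - 4 = -14)
B = -11329/550 (B = -8 + (-14 - 1*(-771/550)) = -8 + (-14 + 771/550) = -8 - 6929/550 = -11329/550 ≈ -20.598)
(B + 157)*(-139) = (-11329/550 + 157)*(-139) = (75021/550)*(-139) = -10427919/550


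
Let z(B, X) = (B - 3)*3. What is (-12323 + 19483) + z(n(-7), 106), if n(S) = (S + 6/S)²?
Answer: 359474/49 ≈ 7336.2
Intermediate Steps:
z(B, X) = -9 + 3*B (z(B, X) = (-3 + B)*3 = -9 + 3*B)
(-12323 + 19483) + z(n(-7), 106) = (-12323 + 19483) + (-9 + 3*((6 + (-7)²)²/(-7)²)) = 7160 + (-9 + 3*((6 + 49)²/49)) = 7160 + (-9 + 3*((1/49)*55²)) = 7160 + (-9 + 3*((1/49)*3025)) = 7160 + (-9 + 3*(3025/49)) = 7160 + (-9 + 9075/49) = 7160 + 8634/49 = 359474/49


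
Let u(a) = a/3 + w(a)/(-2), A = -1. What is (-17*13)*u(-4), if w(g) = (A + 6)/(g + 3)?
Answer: -1547/6 ≈ -257.83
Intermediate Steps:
w(g) = 5/(3 + g) (w(g) = (-1 + 6)/(g + 3) = 5/(3 + g))
u(a) = -5/(2*(3 + a)) + a/3 (u(a) = a/3 + (5/(3 + a))/(-2) = a*(1/3) + (5/(3 + a))*(-1/2) = a/3 - 5/(2*(3 + a)) = -5/(2*(3 + a)) + a/3)
(-17*13)*u(-4) = (-17*13)*((-15 + 2*(-4)*(3 - 4))/(6*(3 - 4))) = -221*(-15 + 2*(-4)*(-1))/(6*(-1)) = -221*(-1)*(-15 + 8)/6 = -221*(-1)*(-7)/6 = -221*7/6 = -1547/6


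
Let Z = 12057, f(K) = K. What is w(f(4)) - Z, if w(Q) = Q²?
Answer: -12041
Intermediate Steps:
w(f(4)) - Z = 4² - 1*12057 = 16 - 12057 = -12041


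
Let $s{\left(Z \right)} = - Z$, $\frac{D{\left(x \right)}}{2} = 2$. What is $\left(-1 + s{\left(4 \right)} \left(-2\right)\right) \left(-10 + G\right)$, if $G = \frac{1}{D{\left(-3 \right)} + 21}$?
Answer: $- \frac{1743}{25} \approx -69.72$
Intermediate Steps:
$D{\left(x \right)} = 4$ ($D{\left(x \right)} = 2 \cdot 2 = 4$)
$G = \frac{1}{25}$ ($G = \frac{1}{4 + 21} = \frac{1}{25} \approx 0.04$)
$\left(-1 + s{\left(4 \right)} \left(-2\right)\right) \left(-10 + G\right) = \left(-1 + \left(-1\right) 4 \left(-2\right)\right) \left(-10 + \frac{1}{25}\right) = \left(-1 - -8\right) \left(- \frac{249}{25}\right) = \left(-1 + 8\right) \left(- \frac{249}{25}\right) = 7 \left(- \frac{249}{25}\right) = - \frac{1743}{25}$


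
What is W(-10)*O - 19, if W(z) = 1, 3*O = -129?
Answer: -62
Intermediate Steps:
O = -43 (O = (⅓)*(-129) = -43)
W(-10)*O - 19 = 1*(-43) - 19 = -43 - 19 = -62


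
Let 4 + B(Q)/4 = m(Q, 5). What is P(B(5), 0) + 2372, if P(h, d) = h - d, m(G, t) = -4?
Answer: 2340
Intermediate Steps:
B(Q) = -32 (B(Q) = -16 + 4*(-4) = -16 - 16 = -32)
P(B(5), 0) + 2372 = (-32 - 1*0) + 2372 = (-32 + 0) + 2372 = -32 + 2372 = 2340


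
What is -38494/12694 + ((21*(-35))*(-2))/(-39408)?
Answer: -127969311/41687096 ≈ -3.0698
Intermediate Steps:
-38494/12694 + ((21*(-35))*(-2))/(-39408) = -38494*1/12694 - 735*(-2)*(-1/39408) = -19247/6347 + 1470*(-1/39408) = -19247/6347 - 245/6568 = -127969311/41687096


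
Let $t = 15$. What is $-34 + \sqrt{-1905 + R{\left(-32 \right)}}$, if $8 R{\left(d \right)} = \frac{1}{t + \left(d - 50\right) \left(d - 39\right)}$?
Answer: $-34 + \frac{i \sqrt{1038470931446}}{23348} \approx -34.0 + 43.646 i$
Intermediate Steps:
$R{\left(d \right)} = \frac{1}{8 \left(15 + \left(-50 + d\right) \left(-39 + d\right)\right)}$ ($R{\left(d \right)} = \frac{1}{8 \left(15 + \left(d - 50\right) \left(d - 39\right)\right)} = \frac{1}{8 \left(15 + \left(-50 + d\right) \left(-39 + d\right)\right)}$)
$-34 + \sqrt{-1905 + R{\left(-32 \right)}} = -34 + \sqrt{-1905 + \frac{1}{8 \left(1965 + \left(-32\right)^{2} - -2848\right)}} = -34 + \sqrt{-1905 + \frac{1}{8 \left(1965 + 1024 + 2848\right)}} = -34 + \sqrt{-1905 + \frac{1}{8 \cdot 5837}} = -34 + \sqrt{-1905 + \frac{1}{8} \cdot \frac{1}{5837}} = -34 + \sqrt{-1905 + \frac{1}{46696}} = -34 + \sqrt{- \frac{88955879}{46696}} = -34 + \frac{i \sqrt{1038470931446}}{23348}$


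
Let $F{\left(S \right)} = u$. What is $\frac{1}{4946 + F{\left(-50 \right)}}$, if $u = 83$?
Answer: $\frac{1}{5029} \approx 0.00019885$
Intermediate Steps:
$F{\left(S \right)} = 83$
$\frac{1}{4946 + F{\left(-50 \right)}} = \frac{1}{4946 + 83} = \frac{1}{5029}$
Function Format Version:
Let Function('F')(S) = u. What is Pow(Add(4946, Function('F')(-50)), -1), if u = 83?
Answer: Rational(1, 5029) ≈ 0.00019885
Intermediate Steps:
Function('F')(S) = 83
Pow(Add(4946, Function('F')(-50)), -1) = Pow(Add(4946, 83), -1) = Pow(5029, -1) = Rational(1, 5029)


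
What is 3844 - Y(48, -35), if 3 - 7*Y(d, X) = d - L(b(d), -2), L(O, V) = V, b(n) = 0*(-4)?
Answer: 26955/7 ≈ 3850.7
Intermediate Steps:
b(n) = 0
Y(d, X) = 1/7 - d/7 (Y(d, X) = 3/7 - (d - 1*(-2))/7 = 3/7 - (d + 2)/7 = 3/7 - (2 + d)/7 = 3/7 + (-2/7 - d/7) = 1/7 - d/7)
3844 - Y(48, -35) = 3844 - (1/7 - 1/7*48) = 3844 - (1/7 - 48/7) = 3844 - 1*(-47/7) = 3844 + 47/7 = 26955/7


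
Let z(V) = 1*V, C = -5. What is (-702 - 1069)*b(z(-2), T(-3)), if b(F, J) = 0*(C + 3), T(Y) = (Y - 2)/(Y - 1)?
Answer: 0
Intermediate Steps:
z(V) = V
T(Y) = (-2 + Y)/(-1 + Y)
b(F, J) = 0 (b(F, J) = 0*(-5 + 3) = 0*(-2) = 0)
(-702 - 1069)*b(z(-2), T(-3)) = (-702 - 1069)*0 = -1771*0 = 0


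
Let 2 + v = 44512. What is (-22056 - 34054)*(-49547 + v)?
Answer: 282626070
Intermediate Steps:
v = 44510 (v = -2 + 44512 = 44510)
(-22056 - 34054)*(-49547 + v) = (-22056 - 34054)*(-49547 + 44510) = -56110*(-5037) = 282626070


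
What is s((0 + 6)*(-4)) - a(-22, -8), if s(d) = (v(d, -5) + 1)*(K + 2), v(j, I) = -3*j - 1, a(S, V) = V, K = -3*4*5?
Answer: -4168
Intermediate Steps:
K = -60 (K = -12*5 = -60)
v(j, I) = -1 - 3*j
s(d) = 174*d (s(d) = ((-1 - 3*d) + 1)*(-60 + 2) = -3*d*(-58) = 174*d)
s((0 + 6)*(-4)) - a(-22, -8) = 174*((0 + 6)*(-4)) - 1*(-8) = 174*(6*(-4)) + 8 = 174*(-24) + 8 = -4176 + 8 = -4168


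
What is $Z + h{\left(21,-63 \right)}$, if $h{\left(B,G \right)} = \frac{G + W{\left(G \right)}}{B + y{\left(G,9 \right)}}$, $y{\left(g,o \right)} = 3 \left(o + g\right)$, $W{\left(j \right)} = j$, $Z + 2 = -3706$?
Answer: $- \frac{174234}{47} \approx -3707.1$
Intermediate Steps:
$Z = -3708$ ($Z = -2 - 3706 = -3708$)
$y{\left(g,o \right)} = 3 g + 3 o$ ($y{\left(g,o \right)} = 3 \left(g + o\right) = 3 g + 3 o$)
$h{\left(B,G \right)} = \frac{2 G}{27 + B + 3 G}$ ($h{\left(B,G \right)} = \frac{G + G}{B + \left(3 G + 3 \cdot 9\right)} = \frac{2 G}{B + \left(3 G + 27\right)} = \frac{2 G}{B + \left(27 + 3 G\right)} = \frac{2 G}{27 + B + 3 G}$)
$Z + h{\left(21,-63 \right)} = -3708 + 2 \left(-63\right) \frac{1}{27 + 21 + 3 \left(-63\right)} = -3708 + 2 \left(-63\right) \frac{1}{27 + 21 - 189} = -3708 + 2 \left(-63\right) \frac{1}{-141} = -3708 + 2 \left(-63\right) \left(- \frac{1}{141}\right) = -3708 + \frac{42}{47} = - \frac{174234}{47}$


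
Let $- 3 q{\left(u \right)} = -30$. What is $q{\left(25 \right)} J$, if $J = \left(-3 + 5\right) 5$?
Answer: $100$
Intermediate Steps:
$q{\left(u \right)} = 10$ ($q{\left(u \right)} = \left(- \frac{1}{3}\right) \left(-30\right) = 10$)
$J = 10$ ($J = 2 \cdot 5 = 10$)
$q{\left(25 \right)} J = 10 \cdot 10 = 100$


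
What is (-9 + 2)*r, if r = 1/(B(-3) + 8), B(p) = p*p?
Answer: -7/17 ≈ -0.41176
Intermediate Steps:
B(p) = p**2
r = 1/17 (r = 1/((-3)**2 + 8) = 1/(9 + 8) = 1/17 ≈ 0.058824)
(-9 + 2)*r = (-9 + 2)*(1/17) = -7*1/17 = -7/17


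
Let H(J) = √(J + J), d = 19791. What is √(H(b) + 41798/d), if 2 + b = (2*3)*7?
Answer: √(91913802 + 174081636*√5)/6597 ≈ 3.3251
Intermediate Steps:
b = 40 (b = -2 + (2*3)*7 = -2 + 6*7 = -2 + 42 = 40)
H(J) = √2*√J (H(J) = √(2*J) = √2*√J)
√(H(b) + 41798/d) = √(√2*√40 + 41798/19791) = √(√2*(2*√10) + 41798*(1/19791)) = √(4*√5 + 41798/19791) = √(41798/19791 + 4*√5)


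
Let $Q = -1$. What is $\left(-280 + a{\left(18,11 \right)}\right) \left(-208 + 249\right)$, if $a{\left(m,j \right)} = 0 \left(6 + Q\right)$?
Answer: $-11480$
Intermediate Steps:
$a{\left(m,j \right)} = 0$ ($a{\left(m,j \right)} = 0 \left(6 - 1\right) = 0 \cdot 5 = 0$)
$\left(-280 + a{\left(18,11 \right)}\right) \left(-208 + 249\right) = \left(-280 + 0\right) \left(-208 + 249\right) = \left(-280\right) 41 = -11480$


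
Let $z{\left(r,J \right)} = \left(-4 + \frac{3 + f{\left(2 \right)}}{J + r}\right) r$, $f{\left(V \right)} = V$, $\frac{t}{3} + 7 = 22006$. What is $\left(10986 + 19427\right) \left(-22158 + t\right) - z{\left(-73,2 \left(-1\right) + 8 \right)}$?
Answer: $\frac{89329439040}{67} \approx 1.3333 \cdot 10^{9}$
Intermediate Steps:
$t = 65997$ ($t = -21 + 3 \cdot 22006 = -21 + 66018 = 65997$)
$z{\left(r,J \right)} = r \left(-4 + \frac{5}{J + r}\right)$ ($z{\left(r,J \right)} = \left(-4 + \frac{3 + 2}{J + r}\right) r = \left(-4 + \frac{5}{J + r}\right) r = r \left(-4 + \frac{5}{J + r}\right)$)
$\left(10986 + 19427\right) \left(-22158 + t\right) - z{\left(-73,2 \left(-1\right) + 8 \right)} = \left(10986 + 19427\right) \left(-22158 + 65997\right) - - \frac{73 \left(5 - 4 \left(2 \left(-1\right) + 8\right) - -292\right)}{\left(2 \left(-1\right) + 8\right) - 73} = 30413 \cdot 43839 - - \frac{73 \left(5 - 4 \left(-2 + 8\right) + 292\right)}{\left(-2 + 8\right) - 73} = 1333275507 - - \frac{73 \left(5 - 24 + 292\right)}{6 - 73} = 1333275507 - - \frac{73 \left(5 - 24 + 292\right)}{-67} = 1333275507 - \left(-73\right) \left(- \frac{1}{67}\right) 273 = 1333275507 - \frac{19929}{67} = \frac{89329439040}{67}$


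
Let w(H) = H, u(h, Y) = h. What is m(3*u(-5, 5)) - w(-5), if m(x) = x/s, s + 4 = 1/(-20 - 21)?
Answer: 96/11 ≈ 8.7273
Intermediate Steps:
s = -165/41 (s = -4 + 1/(-20 - 21) = -4 + 1/(-41) = -4 - 1/41 = -165/41 ≈ -4.0244)
m(x) = -41*x/165 (m(x) = x/(-165/41) = x*(-41/165) = -41*x/165)
m(3*u(-5, 5)) - w(-5) = -41*(-5)/55 - 1*(-5) = -41/165*(-15) + 5 = 41/11 + 5 = 96/11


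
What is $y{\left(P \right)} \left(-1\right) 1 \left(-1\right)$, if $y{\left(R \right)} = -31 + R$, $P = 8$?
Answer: $-23$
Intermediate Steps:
$y{\left(P \right)} \left(-1\right) 1 \left(-1\right) = \left(-31 + 8\right) \left(-1\right) 1 \left(-1\right) = - 23 \left(\left(-1\right) \left(-1\right)\right) = \left(-23\right) 1 = -23$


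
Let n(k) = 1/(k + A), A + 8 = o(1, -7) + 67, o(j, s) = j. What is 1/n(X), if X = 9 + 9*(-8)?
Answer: -3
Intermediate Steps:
A = 60 (A = -8 + (1 + 67) = -8 + 68 = 60)
X = -63 (X = 9 - 72 = -63)
n(k) = 1/(60 + k) (n(k) = 1/(k + 60) = 1/(60 + k))
1/n(X) = 1/(1/(60 - 63)) = 1/(1/(-3)) = 1/(-1/3) = -3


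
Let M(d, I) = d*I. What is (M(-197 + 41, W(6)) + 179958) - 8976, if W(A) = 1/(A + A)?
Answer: 170969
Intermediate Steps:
W(A) = 1/(2*A)
M(d, I) = I*d
(M(-197 + 41, W(6)) + 179958) - 8976 = (((½)/6)*(-197 + 41) + 179958) - 8976 = (((½)*(⅙))*(-156) + 179958) - 8976 = ((1/12)*(-156) + 179958) - 8976 = (-13 + 179958) - 8976 = 179945 - 8976 = 170969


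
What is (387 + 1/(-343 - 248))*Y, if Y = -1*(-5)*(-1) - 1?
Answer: -457432/197 ≈ -2322.0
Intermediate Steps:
Y = -6 (Y = 5*(-1) - 1 = -5 - 1 = -6)
(387 + 1/(-343 - 248))*Y = (387 + 1/(-343 - 248))*(-6) = (387 + 1/(-591))*(-6) = (387 - 1/591)*(-6) = (228716/591)*(-6) = -457432/197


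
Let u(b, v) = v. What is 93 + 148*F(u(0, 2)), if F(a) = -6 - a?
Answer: -1091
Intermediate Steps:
93 + 148*F(u(0, 2)) = 93 + 148*(-6 - 1*2) = 93 + 148*(-6 - 2) = 93 + 148*(-8) = 93 - 1184 = -1091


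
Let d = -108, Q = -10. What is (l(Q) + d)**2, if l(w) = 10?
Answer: 9604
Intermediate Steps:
(l(Q) + d)**2 = (10 - 108)**2 = (-98)**2 = 9604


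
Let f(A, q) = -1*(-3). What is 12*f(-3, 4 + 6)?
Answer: 36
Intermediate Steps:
f(A, q) = 3
12*f(-3, 4 + 6) = 12*3 = 36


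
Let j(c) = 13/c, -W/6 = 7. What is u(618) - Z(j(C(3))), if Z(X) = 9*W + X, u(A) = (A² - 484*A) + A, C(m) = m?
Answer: 251411/3 ≈ 83804.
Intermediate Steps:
W = -42 (W = -6*7 = -42)
u(A) = A² - 483*A
Z(X) = -378 + X (Z(X) = 9*(-42) + X = -378 + X)
u(618) - Z(j(C(3))) = 618*(-483 + 618) - (-378 + 13/3) = 618*135 - (-378 + 13*(⅓)) = 83430 - (-378 + 13/3) = 83430 - 1*(-1121/3) = 83430 + 1121/3 = 251411/3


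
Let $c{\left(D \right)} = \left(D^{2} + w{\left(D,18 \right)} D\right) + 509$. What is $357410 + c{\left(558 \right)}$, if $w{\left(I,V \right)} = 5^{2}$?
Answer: $683233$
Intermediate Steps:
$w{\left(I,V \right)} = 25$
$c{\left(D \right)} = 509 + D^{2} + 25 D$ ($c{\left(D \right)} = \left(D^{2} + 25 D\right) + 509 = 509 + D^{2} + 25 D$)
$357410 + c{\left(558 \right)} = 357410 + \left(509 + 558^{2} + 25 \cdot 558\right) = 357410 + \left(509 + 311364 + 13950\right) = 357410 + 325823 = 683233$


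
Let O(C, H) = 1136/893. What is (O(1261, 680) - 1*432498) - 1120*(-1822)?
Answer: 1436071942/893 ≈ 1.6081e+6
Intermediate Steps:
O(C, H) = 1136/893 (O(C, H) = 1136*(1/893) = 1136/893)
(O(1261, 680) - 1*432498) - 1120*(-1822) = (1136/893 - 1*432498) - 1120*(-1822) = (1136/893 - 432498) - 1*(-2040640) = -386219578/893 + 2040640 = 1436071942/893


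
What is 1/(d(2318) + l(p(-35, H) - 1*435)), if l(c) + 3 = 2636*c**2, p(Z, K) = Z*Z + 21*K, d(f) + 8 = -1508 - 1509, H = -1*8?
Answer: 1/1019823196 ≈ 9.8056e-10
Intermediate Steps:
H = -8
d(f) = -3025 (d(f) = -8 + (-1508 - 1509) = -8 - 3017 = -3025)
p(Z, K) = Z**2 + 21*K
l(c) = -3 + 2636*c**2
1/(d(2318) + l(p(-35, H) - 1*435)) = 1/(-3025 + (-3 + 2636*(((-35)**2 + 21*(-8)) - 1*435)**2)) = 1/(-3025 + (-3 + 2636*((1225 - 168) - 435)**2)) = 1/(-3025 + (-3 + 2636*(1057 - 435)**2)) = 1/(-3025 + (-3 + 2636*622**2)) = 1/(-3025 + (-3 + 2636*386884)) = 1/(-3025 + (-3 + 1019826224)) = 1/(-3025 + 1019826221) = 1/1019823196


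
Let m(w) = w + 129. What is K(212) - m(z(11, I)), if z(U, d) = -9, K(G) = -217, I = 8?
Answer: -337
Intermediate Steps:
m(w) = 129 + w
K(212) - m(z(11, I)) = -217 - (129 - 9) = -217 - 1*120 = -217 - 120 = -337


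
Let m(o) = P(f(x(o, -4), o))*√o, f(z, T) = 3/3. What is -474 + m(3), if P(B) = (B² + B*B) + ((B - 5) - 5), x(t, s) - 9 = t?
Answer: -474 - 7*√3 ≈ -486.12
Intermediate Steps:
x(t, s) = 9 + t
f(z, T) = 1 (f(z, T) = 3*(⅓) = 1)
P(B) = -10 + B + 2*B² (P(B) = (B² + B²) + ((-5 + B) - 5) = 2*B² + (-10 + B) = -10 + B + 2*B²)
m(o) = -7*√o (m(o) = (-10 + 1 + 2*1²)*√o = (-10 + 1 + 2*1)*√o = (-10 + 1 + 2)*√o = -7*√o)
-474 + m(3) = -474 - 7*√3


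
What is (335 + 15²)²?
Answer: 313600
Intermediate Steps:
(335 + 15²)² = (335 + 225)² = 560² = 313600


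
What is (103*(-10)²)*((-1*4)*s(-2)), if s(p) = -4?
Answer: 164800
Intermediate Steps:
(103*(-10)²)*((-1*4)*s(-2)) = (103*(-10)²)*(-1*4*(-4)) = (103*100)*(-4*(-4)) = 10300*16 = 164800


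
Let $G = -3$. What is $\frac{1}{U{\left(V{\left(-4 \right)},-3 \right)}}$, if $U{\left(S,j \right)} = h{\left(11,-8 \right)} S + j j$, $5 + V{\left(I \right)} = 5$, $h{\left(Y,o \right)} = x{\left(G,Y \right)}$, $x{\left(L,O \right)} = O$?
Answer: $\frac{1}{9} \approx 0.11111$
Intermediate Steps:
$h{\left(Y,o \right)} = Y$
$V{\left(I \right)} = 0$ ($V{\left(I \right)} = -5 + 5 = 0$)
$U{\left(S,j \right)} = j^{2} + 11 S$ ($U{\left(S,j \right)} = 11 S + j j = 11 S + j^{2} = j^{2} + 11 S$)
$\frac{1}{U{\left(V{\left(-4 \right)},-3 \right)}} = \frac{1}{\left(-3\right)^{2} + 11 \cdot 0} = \frac{1}{9 + 0} = \frac{1}{9}$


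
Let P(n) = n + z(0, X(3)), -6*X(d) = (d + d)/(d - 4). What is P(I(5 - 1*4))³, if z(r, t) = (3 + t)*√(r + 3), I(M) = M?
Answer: 145 + 204*√3 ≈ 498.34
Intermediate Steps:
X(d) = -d/(3*(-4 + d)) (X(d) = -(d + d)/(6*(d - 4)) = -2*d/(6*(-4 + d)) = -d/(3*(-4 + d)))
z(r, t) = √(3 + r)*(3 + t) (z(r, t) = (3 + t)*√(3 + r) = √(3 + r)*(3 + t))
P(n) = n + 4*√3 (P(n) = n + √(3 + 0)*(3 - 1*3/(-12 + 3*3)) = n + √3*(3 - 1*3/(-12 + 9)) = n + √3*(3 - 1*3/(-3)) = n + √3*(3 - 1*3*(-⅓)) = n + √3*(3 + 1) = n + √3*4 = n + 4*√3)
P(I(5 - 1*4))³ = ((5 - 1*4) + 4*√3)³ = ((5 - 4) + 4*√3)³ = (1 + 4*√3)³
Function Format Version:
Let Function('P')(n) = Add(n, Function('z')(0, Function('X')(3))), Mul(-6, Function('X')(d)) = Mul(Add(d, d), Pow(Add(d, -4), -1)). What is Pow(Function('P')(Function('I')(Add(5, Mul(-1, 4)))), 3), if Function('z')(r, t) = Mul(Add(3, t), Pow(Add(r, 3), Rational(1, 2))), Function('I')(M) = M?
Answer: Add(145, Mul(204, Pow(3, Rational(1, 2)))) ≈ 498.34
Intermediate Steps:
Function('X')(d) = Mul(Rational(-1, 3), d, Pow(Add(-4, d), -1)) (Function('X')(d) = Mul(Rational(-1, 6), Mul(Add(d, d), Pow(Add(d, -4), -1))) = Mul(Rational(-1, 6), Mul(Mul(2, d), Pow(Add(-4, d), -1))) = Mul(Rational(-1, 6), Mul(2, d, Pow(Add(-4, d), -1))) = Mul(Rational(-1, 3), d, Pow(Add(-4, d), -1)))
Function('z')(r, t) = Mul(Pow(Add(3, r), Rational(1, 2)), Add(3, t)) (Function('z')(r, t) = Mul(Add(3, t), Pow(Add(3, r), Rational(1, 2))) = Mul(Pow(Add(3, r), Rational(1, 2)), Add(3, t)))
Function('P')(n) = Add(n, Mul(4, Pow(3, Rational(1, 2)))) (Function('P')(n) = Add(n, Mul(Pow(Add(3, 0), Rational(1, 2)), Add(3, Mul(-1, 3, Pow(Add(-12, Mul(3, 3)), -1))))) = Add(n, Mul(Pow(3, Rational(1, 2)), Add(3, Mul(-1, 3, Pow(Add(-12, 9), -1))))) = Add(n, Mul(Pow(3, Rational(1, 2)), Add(3, Mul(-1, 3, Pow(-3, -1))))) = Add(n, Mul(Pow(3, Rational(1, 2)), Add(3, Mul(-1, 3, Rational(-1, 3))))) = Add(n, Mul(Pow(3, Rational(1, 2)), Add(3, 1))) = Add(n, Mul(Pow(3, Rational(1, 2)), 4)) = Add(n, Mul(4, Pow(3, Rational(1, 2)))))
Pow(Function('P')(Function('I')(Add(5, Mul(-1, 4)))), 3) = Pow(Add(Add(5, Mul(-1, 4)), Mul(4, Pow(3, Rational(1, 2)))), 3) = Pow(Add(Add(5, -4), Mul(4, Pow(3, Rational(1, 2)))), 3) = Pow(Add(1, Mul(4, Pow(3, Rational(1, 2)))), 3)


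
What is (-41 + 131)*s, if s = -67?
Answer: -6030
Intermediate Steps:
(-41 + 131)*s = (-41 + 131)*(-67) = 90*(-67) = -6030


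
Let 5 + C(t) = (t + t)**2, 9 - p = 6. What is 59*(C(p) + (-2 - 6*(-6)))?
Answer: 3835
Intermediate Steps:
p = 3 (p = 9 - 1*6 = 9 - 6 = 3)
C(t) = -5 + 4*t**2 (C(t) = -5 + (t + t)**2 = -5 + (2*t)**2 = -5 + 4*t**2)
59*(C(p) + (-2 - 6*(-6))) = 59*((-5 + 4*3**2) + (-2 - 6*(-6))) = 59*((-5 + 4*9) + (-2 + 36)) = 59*((-5 + 36) + 34) = 59*(31 + 34) = 59*65 = 3835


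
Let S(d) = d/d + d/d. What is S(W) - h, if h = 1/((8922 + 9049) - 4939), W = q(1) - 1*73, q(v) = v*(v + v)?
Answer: 26063/13032 ≈ 1.9999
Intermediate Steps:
q(v) = 2*v² (q(v) = v*(2*v) = 2*v²)
W = -71 (W = 2*1² - 1*73 = 2*1 - 73 = 2 - 73 = -71)
S(d) = 2 (S(d) = 1 + 1 = 2)
h = 1/13032 (h = 1/(17971 - 4939) = 1/13032 ≈ 7.6734e-5)
S(W) - h = 2 - 1*1/13032 = 2 - 1/13032 = 26063/13032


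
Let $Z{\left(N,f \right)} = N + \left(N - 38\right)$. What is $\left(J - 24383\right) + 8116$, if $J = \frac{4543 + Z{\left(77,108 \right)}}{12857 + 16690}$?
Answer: $- \frac{160212130}{9849} \approx -16267.0$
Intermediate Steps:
$Z{\left(N,f \right)} = -38 + 2 N$ ($Z{\left(N,f \right)} = N + \left(-38 + N\right) = -38 + 2 N$)
$J = \frac{1553}{9849}$ ($J = \frac{4543 + \left(-38 + 2 \cdot 77\right)}{12857 + 16690} = \frac{4543 + \left(-38 + 154\right)}{29547} = \left(4543 + 116\right) \frac{1}{29547} = 4659 \cdot \frac{1}{29547} = \frac{1553}{9849} \approx 0.15768$)
$\left(J - 24383\right) + 8116 = \left(\frac{1553}{9849} - 24383\right) + 8116 = - \frac{240146614}{9849} + 8116 = - \frac{160212130}{9849}$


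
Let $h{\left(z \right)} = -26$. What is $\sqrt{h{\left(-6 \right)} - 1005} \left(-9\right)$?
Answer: $- 9 i \sqrt{1031} \approx - 288.98 i$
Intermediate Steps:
$\sqrt{h{\left(-6 \right)} - 1005} \left(-9\right) = \sqrt{-26 - 1005} \left(-9\right) = \sqrt{-1031} \left(-9\right) = i \sqrt{1031} \left(-9\right) = - 9 i \sqrt{1031}$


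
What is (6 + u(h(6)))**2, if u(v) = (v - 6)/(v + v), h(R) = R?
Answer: 36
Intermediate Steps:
u(v) = (-6 + v)/(2*v) (u(v) = (-6 + v)/((2*v)) = (-6 + v)*(1/(2*v)) = (-6 + v)/(2*v))
(6 + u(h(6)))**2 = (6 + (1/2)*(-6 + 6)/6)**2 = (6 + (1/2)*(1/6)*0)**2 = (6 + 0)**2 = 6**2 = 36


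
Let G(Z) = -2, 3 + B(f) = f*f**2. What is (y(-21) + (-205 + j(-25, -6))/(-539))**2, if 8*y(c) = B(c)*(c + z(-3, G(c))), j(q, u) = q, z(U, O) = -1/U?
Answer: 166399112578084/290521 ≈ 5.7276e+8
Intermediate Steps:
B(f) = -3 + f**3 (B(f) = -3 + f*f**2 = -3 + f**3)
y(c) = (-3 + c**3)*(1/3 + c)/8 (y(c) = ((-3 + c**3)*(c - 1/(-3)))/8 = ((-3 + c**3)*(c - 1*(-1/3)))/8 = ((-3 + c**3)*(c + 1/3))/8 = ((-3 + c**3)*(1/3 + c))/8 = (-3 + c**3)*(1/3 + c)/8)
(y(-21) + (-205 + j(-25, -6))/(-539))**2 = ((1 + 3*(-21))*(-3 + (-21)**3)/24 + (-205 - 25)/(-539))**2 = ((1 - 63)*(-3 - 9261)/24 - 230*(-1/539))**2 = ((1/24)*(-62)*(-9264) + 230/539)**2 = (23932 + 230/539)**2 = (12899578/539)**2 = 166399112578084/290521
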